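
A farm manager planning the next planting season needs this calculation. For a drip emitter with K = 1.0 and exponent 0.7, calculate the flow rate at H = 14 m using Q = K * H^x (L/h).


Q = K * H^x
  = 1.0 * 14^0.7
  = 1.0 * 6.3429
  = 6.34 L/h


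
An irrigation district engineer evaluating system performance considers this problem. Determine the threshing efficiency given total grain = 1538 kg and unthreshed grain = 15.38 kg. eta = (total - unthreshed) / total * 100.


eta = (total - unthreshed) / total * 100
    = (1538 - 15.38) / 1538 * 100
    = 1522.62 / 1538 * 100
    = 99%


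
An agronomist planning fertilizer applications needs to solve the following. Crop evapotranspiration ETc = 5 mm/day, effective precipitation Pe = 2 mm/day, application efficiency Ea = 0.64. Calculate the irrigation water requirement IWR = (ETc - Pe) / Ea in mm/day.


IWR = (ETc - Pe) / Ea
    = (5 - 2) / 0.64
    = 3 / 0.64
    = 4.69 mm/day


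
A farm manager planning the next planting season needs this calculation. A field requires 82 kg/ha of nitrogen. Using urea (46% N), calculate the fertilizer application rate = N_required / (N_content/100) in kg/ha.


Rate = N_required / (N_content / 100)
     = 82 / (46 / 100)
     = 82 / 0.46
     = 178.26 kg/ha


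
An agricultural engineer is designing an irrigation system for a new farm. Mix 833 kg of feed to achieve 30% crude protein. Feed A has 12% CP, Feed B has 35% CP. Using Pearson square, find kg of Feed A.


parts_A = CP_b - target = 35 - 30 = 5
parts_B = target - CP_a = 30 - 12 = 18
total_parts = 5 + 18 = 23
Feed A = 833 * 5 / 23 = 181.09 kg
Feed B = 833 * 18 / 23 = 651.91 kg

181.09 kg


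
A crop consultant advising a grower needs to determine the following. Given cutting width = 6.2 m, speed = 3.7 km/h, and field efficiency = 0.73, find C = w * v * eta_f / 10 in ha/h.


C = w * v * eta_f / 10
  = 6.2 * 3.7 * 0.73 / 10
  = 16.75 / 10
  = 1.67 ha/h


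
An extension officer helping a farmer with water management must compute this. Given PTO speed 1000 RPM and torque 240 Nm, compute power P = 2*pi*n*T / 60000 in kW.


P = 2*pi*n*T / 60000
  = 2*pi * 1000 * 240 / 60000
  = 1507964.47 / 60000
  = 25.13 kW


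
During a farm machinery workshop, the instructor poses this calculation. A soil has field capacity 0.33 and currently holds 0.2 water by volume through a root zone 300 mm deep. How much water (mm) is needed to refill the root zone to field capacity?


SMD = (FC - theta) * D
    = (0.33 - 0.2) * 300
    = 0.130 * 300
    = 39 mm


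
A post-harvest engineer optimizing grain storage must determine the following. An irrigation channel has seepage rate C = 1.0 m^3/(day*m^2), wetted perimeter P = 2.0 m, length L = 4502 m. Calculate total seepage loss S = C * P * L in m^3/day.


S = C * P * L
  = 1.0 * 2.0 * 4502
  = 9004 m^3/day


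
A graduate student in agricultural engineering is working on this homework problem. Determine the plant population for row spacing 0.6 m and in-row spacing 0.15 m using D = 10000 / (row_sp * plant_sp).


D = 10000 / (row_sp * plant_sp)
  = 10000 / (0.6 * 0.15)
  = 10000 / 0.0900
  = 111111.11 plants/ha


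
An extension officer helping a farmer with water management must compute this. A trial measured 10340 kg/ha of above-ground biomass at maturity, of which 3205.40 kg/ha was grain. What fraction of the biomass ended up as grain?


HI = grain_yield / biomass
   = 3205.40 / 10340
   = 0.31


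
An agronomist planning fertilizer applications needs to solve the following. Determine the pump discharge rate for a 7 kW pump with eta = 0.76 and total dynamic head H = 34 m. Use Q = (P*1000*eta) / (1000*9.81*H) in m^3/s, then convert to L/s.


Q = (P * 1000 * eta) / (rho * g * H)
  = (7 * 1000 * 0.76) / (1000 * 9.81 * 34)
  = 5320 / 333540
  = 0.01595 m^3/s = 15.95 L/s


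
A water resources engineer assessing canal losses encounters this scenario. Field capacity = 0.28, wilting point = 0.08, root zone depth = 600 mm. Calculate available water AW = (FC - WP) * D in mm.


AW = (FC - WP) * D
   = (0.28 - 0.08) * 600
   = 0.20 * 600
   = 120 mm


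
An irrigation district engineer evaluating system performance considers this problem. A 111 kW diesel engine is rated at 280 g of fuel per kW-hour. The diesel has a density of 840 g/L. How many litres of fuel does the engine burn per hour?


FC = P * BSFC / rho_fuel
   = 111 * 280 / 840
   = 31080 / 840
   = 37 L/h


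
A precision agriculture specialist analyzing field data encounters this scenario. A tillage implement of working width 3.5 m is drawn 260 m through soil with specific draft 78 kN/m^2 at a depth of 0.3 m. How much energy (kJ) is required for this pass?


E = k * d * w * L
  = 78 * 0.3 * 3.5 * 260
  = 21294 kJ


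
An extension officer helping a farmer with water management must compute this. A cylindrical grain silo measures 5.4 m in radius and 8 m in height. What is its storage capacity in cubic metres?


V = pi * r^2 * h
  = pi * 5.4^2 * 8
  = pi * 29.16 * 8
  = 732.87 m^3


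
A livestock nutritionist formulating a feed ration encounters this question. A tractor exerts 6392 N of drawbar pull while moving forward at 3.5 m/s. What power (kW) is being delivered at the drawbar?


P = F * v / 1000
  = 6392 * 3.5 / 1000
  = 22372 / 1000
  = 22.37 kW


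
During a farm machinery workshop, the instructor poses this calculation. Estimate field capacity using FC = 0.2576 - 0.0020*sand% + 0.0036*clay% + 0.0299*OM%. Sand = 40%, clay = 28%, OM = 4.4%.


FC = 0.2576 - 0.0020*40 + 0.0036*28 + 0.0299*4.4
   = 0.2576 - 0.0800 + 0.1008 + 0.1316
   = 0.4100


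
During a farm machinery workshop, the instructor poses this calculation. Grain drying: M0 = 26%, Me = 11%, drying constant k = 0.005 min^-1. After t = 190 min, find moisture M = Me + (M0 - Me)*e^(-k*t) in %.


M = Me + (M0 - Me) * e^(-k*t)
  = 11 + (26 - 11) * e^(-0.005*190)
  = 11 + 15 * e^(-0.950)
  = 11 + 15 * 0.38674
  = 11 + 5.8011
  = 16.80%


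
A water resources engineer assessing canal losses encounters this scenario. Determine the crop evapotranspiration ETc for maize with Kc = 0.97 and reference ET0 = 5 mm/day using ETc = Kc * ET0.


ETc = Kc * ET0
    = 0.97 * 5
    = 4.85 mm/day


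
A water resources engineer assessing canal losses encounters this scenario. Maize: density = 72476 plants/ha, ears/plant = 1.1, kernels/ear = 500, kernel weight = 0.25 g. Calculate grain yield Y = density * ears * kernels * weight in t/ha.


Y = density * ears * kernels * kw
  = 72476 * 1.1 * 500 * 0.25 g/ha
  = 9965450 g/ha
  = 9965.45 kg/ha = 9.97 t/ha


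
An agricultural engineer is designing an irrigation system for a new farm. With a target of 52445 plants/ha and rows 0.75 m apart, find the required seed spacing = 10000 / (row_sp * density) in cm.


spacing = 10000 / (row_sp * density)
        = 10000 / (0.75 * 52445)
        = 10000 / 39333.75
        = 0.25423 m = 25.42 cm


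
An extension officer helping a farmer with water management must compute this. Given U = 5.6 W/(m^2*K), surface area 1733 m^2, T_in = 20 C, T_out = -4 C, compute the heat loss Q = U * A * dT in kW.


dT = 20 - (-4) = 24 K
Q = U * A * dT
  = 5.6 * 1733 * 24
  = 232915.20 W = 232.92 kW


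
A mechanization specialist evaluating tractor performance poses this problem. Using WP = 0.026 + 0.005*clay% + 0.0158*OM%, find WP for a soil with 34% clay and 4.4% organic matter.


WP = 0.026 + 0.005*34 + 0.0158*4.4
   = 0.026 + 0.1700 + 0.0695
   = 0.2655


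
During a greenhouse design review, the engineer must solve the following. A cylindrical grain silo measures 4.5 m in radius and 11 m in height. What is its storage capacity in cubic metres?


V = pi * r^2 * h
  = pi * 4.5^2 * 11
  = pi * 20.25 * 11
  = 699.79 m^3


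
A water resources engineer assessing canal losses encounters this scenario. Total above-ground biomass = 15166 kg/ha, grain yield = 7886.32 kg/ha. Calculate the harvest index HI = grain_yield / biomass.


HI = grain_yield / biomass
   = 7886.32 / 15166
   = 0.52


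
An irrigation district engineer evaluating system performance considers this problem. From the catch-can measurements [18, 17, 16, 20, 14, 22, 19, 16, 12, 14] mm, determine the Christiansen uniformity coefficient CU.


xbar = 168 / 10 = 16.800
sum|xi - xbar| = 24
CU = 100 * (1 - 24 / (10 * 16.800))
   = 100 * (1 - 0.1429)
   = 85.71%


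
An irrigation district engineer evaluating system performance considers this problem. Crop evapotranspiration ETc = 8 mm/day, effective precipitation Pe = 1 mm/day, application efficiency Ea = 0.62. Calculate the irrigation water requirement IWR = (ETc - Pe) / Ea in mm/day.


IWR = (ETc - Pe) / Ea
    = (8 - 1) / 0.62
    = 7 / 0.62
    = 11.29 mm/day


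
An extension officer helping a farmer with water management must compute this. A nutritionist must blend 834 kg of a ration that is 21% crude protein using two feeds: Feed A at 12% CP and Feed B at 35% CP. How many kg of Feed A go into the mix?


parts_A = CP_b - target = 35 - 21 = 14
parts_B = target - CP_a = 21 - 12 = 9
total_parts = 14 + 9 = 23
Feed A = 834 * 14 / 23 = 507.65 kg
Feed B = 834 * 9 / 23 = 326.35 kg

507.65 kg


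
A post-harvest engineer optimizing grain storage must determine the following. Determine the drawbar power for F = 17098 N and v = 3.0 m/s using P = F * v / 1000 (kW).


P = F * v / 1000
  = 17098 * 3.0 / 1000
  = 51294 / 1000
  = 51.29 kW


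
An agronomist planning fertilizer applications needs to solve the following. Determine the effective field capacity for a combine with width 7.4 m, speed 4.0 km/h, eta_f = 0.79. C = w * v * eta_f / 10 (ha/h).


C = w * v * eta_f / 10
  = 7.4 * 4.0 * 0.79 / 10
  = 23.38 / 10
  = 2.34 ha/h


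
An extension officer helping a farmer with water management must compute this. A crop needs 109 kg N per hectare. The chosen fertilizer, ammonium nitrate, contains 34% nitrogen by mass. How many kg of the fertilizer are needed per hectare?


Rate = N_required / (N_content / 100)
     = 109 / (34 / 100)
     = 109 / 0.34
     = 320.59 kg/ha


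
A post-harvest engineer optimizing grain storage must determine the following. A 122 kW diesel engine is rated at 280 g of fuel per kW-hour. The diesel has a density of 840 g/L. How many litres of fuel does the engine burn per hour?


FC = P * BSFC / rho_fuel
   = 122 * 280 / 840
   = 34160 / 840
   = 40.67 L/h


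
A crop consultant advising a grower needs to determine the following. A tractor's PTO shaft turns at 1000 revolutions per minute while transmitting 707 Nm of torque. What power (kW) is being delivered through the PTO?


P = 2*pi*n*T / 60000
  = 2*pi * 1000 * 707 / 60000
  = 4442212.01 / 60000
  = 74.04 kW


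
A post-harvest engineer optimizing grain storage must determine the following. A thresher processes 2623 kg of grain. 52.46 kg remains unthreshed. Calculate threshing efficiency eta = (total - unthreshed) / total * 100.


eta = (total - unthreshed) / total * 100
    = (2623 - 52.46) / 2623 * 100
    = 2570.54 / 2623 * 100
    = 98%


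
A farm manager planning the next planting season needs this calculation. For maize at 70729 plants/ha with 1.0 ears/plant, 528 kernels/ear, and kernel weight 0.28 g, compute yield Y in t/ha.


Y = density * ears * kernels * kw
  = 70729 * 1.0 * 528 * 0.28 g/ha
  = 10456575.36 g/ha
  = 10456.58 kg/ha = 10.46 t/ha


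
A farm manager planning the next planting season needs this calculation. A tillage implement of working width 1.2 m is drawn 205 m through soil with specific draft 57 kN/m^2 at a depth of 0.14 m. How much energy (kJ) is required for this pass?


E = k * d * w * L
  = 57 * 0.14 * 1.2 * 205
  = 1963.08 kJ


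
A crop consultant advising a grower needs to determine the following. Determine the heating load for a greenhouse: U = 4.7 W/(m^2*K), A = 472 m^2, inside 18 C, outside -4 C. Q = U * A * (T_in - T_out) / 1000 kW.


dT = 18 - (-4) = 22 K
Q = U * A * dT
  = 4.7 * 472 * 22
  = 48804.80 W = 48.80 kW


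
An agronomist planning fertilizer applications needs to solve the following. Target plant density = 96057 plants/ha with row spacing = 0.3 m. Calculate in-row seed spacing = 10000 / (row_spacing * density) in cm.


spacing = 10000 / (row_sp * density)
        = 10000 / (0.3 * 96057)
        = 10000 / 28817.10
        = 0.34702 m = 34.70 cm


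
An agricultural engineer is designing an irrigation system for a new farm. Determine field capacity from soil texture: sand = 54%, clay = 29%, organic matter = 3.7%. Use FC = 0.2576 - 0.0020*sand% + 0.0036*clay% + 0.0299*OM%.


FC = 0.2576 - 0.0020*54 + 0.0036*29 + 0.0299*3.7
   = 0.2576 - 0.1080 + 0.1044 + 0.1106
   = 0.3646


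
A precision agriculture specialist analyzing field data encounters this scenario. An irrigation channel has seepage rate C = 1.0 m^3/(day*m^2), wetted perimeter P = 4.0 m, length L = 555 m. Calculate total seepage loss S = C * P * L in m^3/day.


S = C * P * L
  = 1.0 * 4.0 * 555
  = 2220 m^3/day


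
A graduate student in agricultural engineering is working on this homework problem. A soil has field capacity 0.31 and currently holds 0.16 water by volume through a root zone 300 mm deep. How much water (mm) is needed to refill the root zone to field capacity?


SMD = (FC - theta) * D
    = (0.31 - 0.16) * 300
    = 0.150 * 300
    = 45 mm


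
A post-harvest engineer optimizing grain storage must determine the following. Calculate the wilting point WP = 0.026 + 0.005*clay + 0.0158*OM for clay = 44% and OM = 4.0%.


WP = 0.026 + 0.005*44 + 0.0158*4.0
   = 0.026 + 0.2200 + 0.0632
   = 0.3092


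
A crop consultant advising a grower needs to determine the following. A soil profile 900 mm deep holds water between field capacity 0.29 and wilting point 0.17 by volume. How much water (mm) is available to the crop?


AW = (FC - WP) * D
   = (0.29 - 0.17) * 900
   = 0.12 * 900
   = 108 mm


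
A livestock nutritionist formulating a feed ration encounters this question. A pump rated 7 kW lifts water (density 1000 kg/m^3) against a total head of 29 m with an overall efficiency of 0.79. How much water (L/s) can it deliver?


Q = (P * 1000 * eta) / (rho * g * H)
  = (7 * 1000 * 0.79) / (1000 * 9.81 * 29)
  = 5530 / 284490
  = 0.01944 m^3/s = 19.44 L/s


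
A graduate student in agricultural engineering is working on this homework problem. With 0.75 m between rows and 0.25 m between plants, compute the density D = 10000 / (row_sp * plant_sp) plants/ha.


D = 10000 / (row_sp * plant_sp)
  = 10000 / (0.75 * 0.25)
  = 10000 / 0.1875
  = 53333.33 plants/ha


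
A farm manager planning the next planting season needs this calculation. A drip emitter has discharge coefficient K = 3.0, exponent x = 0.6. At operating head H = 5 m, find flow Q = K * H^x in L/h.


Q = K * H^x
  = 3.0 * 5^0.6
  = 3.0 * 2.6265
  = 7.88 L/h


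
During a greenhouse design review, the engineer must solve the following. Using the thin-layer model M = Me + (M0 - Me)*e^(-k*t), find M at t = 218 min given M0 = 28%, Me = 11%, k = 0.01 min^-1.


M = Me + (M0 - Me) * e^(-k*t)
  = 11 + (28 - 11) * e^(-0.01*218)
  = 11 + 17 * e^(-2.180)
  = 11 + 17 * 0.11304
  = 11 + 1.9217
  = 12.92%


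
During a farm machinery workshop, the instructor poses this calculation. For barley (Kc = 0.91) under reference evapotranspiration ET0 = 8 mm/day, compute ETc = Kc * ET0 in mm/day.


ETc = Kc * ET0
    = 0.91 * 8
    = 7.28 mm/day


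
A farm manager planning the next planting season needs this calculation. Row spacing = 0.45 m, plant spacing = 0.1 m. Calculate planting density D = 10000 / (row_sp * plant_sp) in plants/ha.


D = 10000 / (row_sp * plant_sp)
  = 10000 / (0.45 * 0.1)
  = 10000 / 0.0450
  = 222222.22 plants/ha


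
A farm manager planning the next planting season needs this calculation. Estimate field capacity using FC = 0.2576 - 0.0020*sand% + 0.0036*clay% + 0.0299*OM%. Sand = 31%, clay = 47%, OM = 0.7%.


FC = 0.2576 - 0.0020*31 + 0.0036*47 + 0.0299*0.7
   = 0.2576 - 0.0620 + 0.1692 + 0.0209
   = 0.3857


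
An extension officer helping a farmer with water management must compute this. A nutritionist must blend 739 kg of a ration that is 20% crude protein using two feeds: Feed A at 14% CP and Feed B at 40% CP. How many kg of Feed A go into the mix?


parts_A = CP_b - target = 40 - 20 = 20
parts_B = target - CP_a = 20 - 14 = 6
total_parts = 20 + 6 = 26
Feed A = 739 * 20 / 26 = 568.46 kg
Feed B = 739 * 6 / 26 = 170.54 kg

568.46 kg


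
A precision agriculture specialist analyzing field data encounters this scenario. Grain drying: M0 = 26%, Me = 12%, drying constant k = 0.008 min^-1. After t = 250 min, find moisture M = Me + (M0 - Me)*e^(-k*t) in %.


M = Me + (M0 - Me) * e^(-k*t)
  = 12 + (26 - 12) * e^(-0.008*250)
  = 12 + 14 * e^(-2)
  = 12 + 14 * 0.13534
  = 12 + 1.8947
  = 13.89%


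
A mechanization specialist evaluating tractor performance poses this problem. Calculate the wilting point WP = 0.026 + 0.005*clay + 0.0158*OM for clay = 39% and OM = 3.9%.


WP = 0.026 + 0.005*39 + 0.0158*3.9
   = 0.026 + 0.1950 + 0.0616
   = 0.2826


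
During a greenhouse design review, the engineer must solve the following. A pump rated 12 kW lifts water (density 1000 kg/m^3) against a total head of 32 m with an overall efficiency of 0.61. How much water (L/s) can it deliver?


Q = (P * 1000 * eta) / (rho * g * H)
  = (12 * 1000 * 0.61) / (1000 * 9.81 * 32)
  = 7320 / 313920
  = 0.02332 m^3/s = 23.32 L/s


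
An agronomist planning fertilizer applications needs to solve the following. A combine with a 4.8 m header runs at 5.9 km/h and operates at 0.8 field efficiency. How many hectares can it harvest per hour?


C = w * v * eta_f / 10
  = 4.8 * 5.9 * 0.8 / 10
  = 22.66 / 10
  = 2.27 ha/h


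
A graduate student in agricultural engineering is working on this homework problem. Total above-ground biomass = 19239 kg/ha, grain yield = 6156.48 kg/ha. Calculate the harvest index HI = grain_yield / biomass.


HI = grain_yield / biomass
   = 6156.48 / 19239
   = 0.32


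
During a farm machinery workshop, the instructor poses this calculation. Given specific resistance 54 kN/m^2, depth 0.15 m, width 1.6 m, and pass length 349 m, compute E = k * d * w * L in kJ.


E = k * d * w * L
  = 54 * 0.15 * 1.6 * 349
  = 4523.04 kJ


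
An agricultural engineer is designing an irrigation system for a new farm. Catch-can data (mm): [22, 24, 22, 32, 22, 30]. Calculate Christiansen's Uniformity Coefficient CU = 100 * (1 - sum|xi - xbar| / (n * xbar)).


xbar = 152 / 6 = 25.333
sum|xi - xbar| = 22.667
CU = 100 * (1 - 22.667 / (6 * 25.333))
   = 100 * (1 - 0.1491)
   = 85.09%


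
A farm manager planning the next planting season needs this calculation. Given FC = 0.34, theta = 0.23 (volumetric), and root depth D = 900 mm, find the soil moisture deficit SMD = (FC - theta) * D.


SMD = (FC - theta) * D
    = (0.34 - 0.23) * 900
    = 0.110 * 900
    = 99 mm


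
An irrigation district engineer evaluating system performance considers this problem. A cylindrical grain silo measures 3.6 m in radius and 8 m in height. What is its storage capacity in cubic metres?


V = pi * r^2 * h
  = pi * 3.6^2 * 8
  = pi * 12.96 * 8
  = 325.72 m^3


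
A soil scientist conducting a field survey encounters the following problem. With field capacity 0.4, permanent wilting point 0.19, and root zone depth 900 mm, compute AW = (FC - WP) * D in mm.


AW = (FC - WP) * D
   = (0.4 - 0.19) * 900
   = 0.21 * 900
   = 189 mm


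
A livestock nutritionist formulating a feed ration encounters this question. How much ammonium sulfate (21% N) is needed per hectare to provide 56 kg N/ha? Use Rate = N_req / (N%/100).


Rate = N_required / (N_content / 100)
     = 56 / (21 / 100)
     = 56 / 0.21
     = 266.67 kg/ha


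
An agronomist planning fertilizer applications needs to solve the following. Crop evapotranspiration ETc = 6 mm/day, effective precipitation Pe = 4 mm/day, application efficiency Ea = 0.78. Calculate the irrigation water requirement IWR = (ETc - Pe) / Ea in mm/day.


IWR = (ETc - Pe) / Ea
    = (6 - 4) / 0.78
    = 2 / 0.78
    = 2.56 mm/day


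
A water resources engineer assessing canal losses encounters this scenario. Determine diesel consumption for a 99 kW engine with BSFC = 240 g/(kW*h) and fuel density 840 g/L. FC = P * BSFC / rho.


FC = P * BSFC / rho_fuel
   = 99 * 240 / 840
   = 23760 / 840
   = 28.29 L/h


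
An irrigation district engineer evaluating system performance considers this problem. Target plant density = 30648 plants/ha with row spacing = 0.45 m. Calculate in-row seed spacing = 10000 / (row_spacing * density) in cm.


spacing = 10000 / (row_sp * density)
        = 10000 / (0.45 * 30648)
        = 10000 / 13791.60
        = 0.72508 m = 72.51 cm


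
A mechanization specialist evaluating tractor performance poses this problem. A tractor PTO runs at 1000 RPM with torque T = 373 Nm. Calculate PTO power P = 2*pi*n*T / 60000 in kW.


P = 2*pi*n*T / 60000
  = 2*pi * 1000 * 373 / 60000
  = 2343628.12 / 60000
  = 39.06 kW


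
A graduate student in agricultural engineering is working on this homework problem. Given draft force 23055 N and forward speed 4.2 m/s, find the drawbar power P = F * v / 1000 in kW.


P = F * v / 1000
  = 23055 * 4.2 / 1000
  = 96831 / 1000
  = 96.83 kW


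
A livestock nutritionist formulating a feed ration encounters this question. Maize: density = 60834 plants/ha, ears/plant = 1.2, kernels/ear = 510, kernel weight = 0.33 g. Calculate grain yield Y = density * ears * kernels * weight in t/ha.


Y = density * ears * kernels * kw
  = 60834 * 1.2 * 510 * 0.33 g/ha
  = 12286034.64 g/ha
  = 12286.03 kg/ha = 12.29 t/ha


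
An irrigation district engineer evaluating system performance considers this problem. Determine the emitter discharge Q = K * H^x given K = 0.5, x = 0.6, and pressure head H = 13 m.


Q = K * H^x
  = 0.5 * 13^0.6
  = 0.5 * 4.6598
  = 2.33 L/h


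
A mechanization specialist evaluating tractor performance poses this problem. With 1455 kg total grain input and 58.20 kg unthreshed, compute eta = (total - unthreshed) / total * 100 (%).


eta = (total - unthreshed) / total * 100
    = (1455 - 58.20) / 1455 * 100
    = 1396.80 / 1455 * 100
    = 96%


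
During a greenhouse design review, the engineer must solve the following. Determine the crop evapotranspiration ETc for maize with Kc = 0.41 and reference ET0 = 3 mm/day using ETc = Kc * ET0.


ETc = Kc * ET0
    = 0.41 * 3
    = 1.23 mm/day


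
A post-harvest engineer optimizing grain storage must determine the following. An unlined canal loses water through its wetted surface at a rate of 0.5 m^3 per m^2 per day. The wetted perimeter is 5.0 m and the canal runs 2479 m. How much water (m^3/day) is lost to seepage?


S = C * P * L
  = 0.5 * 5.0 * 2479
  = 6197.50 m^3/day


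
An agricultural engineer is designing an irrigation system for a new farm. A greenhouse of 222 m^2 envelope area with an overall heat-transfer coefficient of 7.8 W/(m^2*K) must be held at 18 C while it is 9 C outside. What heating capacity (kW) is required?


dT = 18 - (9) = 9 K
Q = U * A * dT
  = 7.8 * 222 * 9
  = 15584.40 W = 15.58 kW


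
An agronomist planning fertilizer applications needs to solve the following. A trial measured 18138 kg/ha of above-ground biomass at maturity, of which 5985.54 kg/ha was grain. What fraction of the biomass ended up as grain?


HI = grain_yield / biomass
   = 5985.54 / 18138
   = 0.33


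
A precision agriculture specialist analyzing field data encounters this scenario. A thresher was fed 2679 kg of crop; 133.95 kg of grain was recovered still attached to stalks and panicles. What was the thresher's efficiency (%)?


eta = (total - unthreshed) / total * 100
    = (2679 - 133.95) / 2679 * 100
    = 2545.05 / 2679 * 100
    = 95%


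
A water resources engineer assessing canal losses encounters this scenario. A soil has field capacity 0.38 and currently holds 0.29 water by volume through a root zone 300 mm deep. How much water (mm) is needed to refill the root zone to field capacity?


SMD = (FC - theta) * D
    = (0.38 - 0.29) * 300
    = 0.090 * 300
    = 27 mm


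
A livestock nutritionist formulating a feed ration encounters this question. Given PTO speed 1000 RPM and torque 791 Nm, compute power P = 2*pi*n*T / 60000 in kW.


P = 2*pi*n*T / 60000
  = 2*pi * 1000 * 791 / 60000
  = 4969999.58 / 60000
  = 82.83 kW


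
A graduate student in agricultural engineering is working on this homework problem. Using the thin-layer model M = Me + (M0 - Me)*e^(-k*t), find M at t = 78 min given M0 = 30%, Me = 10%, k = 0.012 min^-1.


M = Me + (M0 - Me) * e^(-k*t)
  = 10 + (30 - 10) * e^(-0.012*78)
  = 10 + 20 * e^(-0.936)
  = 10 + 20 * 0.39219
  = 10 + 7.8439
  = 17.84%


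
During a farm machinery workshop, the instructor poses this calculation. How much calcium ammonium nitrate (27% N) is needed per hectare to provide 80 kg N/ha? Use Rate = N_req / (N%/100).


Rate = N_required / (N_content / 100)
     = 80 / (27 / 100)
     = 80 / 0.27
     = 296.30 kg/ha


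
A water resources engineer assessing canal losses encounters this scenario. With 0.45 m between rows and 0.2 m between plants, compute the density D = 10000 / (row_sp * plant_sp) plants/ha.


D = 10000 / (row_sp * plant_sp)
  = 10000 / (0.45 * 0.2)
  = 10000 / 0.0900
  = 111111.11 plants/ha


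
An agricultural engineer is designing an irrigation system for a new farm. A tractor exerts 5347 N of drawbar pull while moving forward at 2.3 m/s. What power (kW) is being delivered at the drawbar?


P = F * v / 1000
  = 5347 * 2.3 / 1000
  = 12298.10 / 1000
  = 12.30 kW


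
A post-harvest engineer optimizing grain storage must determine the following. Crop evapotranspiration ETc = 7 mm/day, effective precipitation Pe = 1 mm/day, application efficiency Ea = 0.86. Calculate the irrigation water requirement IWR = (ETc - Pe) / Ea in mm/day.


IWR = (ETc - Pe) / Ea
    = (7 - 1) / 0.86
    = 6 / 0.86
    = 6.98 mm/day


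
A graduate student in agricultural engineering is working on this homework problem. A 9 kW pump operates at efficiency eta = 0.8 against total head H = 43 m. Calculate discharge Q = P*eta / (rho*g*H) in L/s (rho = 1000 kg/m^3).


Q = (P * 1000 * eta) / (rho * g * H)
  = (9 * 1000 * 0.8) / (1000 * 9.81 * 43)
  = 7200 / 421830
  = 0.01707 m^3/s = 17.07 L/s


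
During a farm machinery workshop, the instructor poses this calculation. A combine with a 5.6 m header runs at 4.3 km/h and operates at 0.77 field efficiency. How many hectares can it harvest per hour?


C = w * v * eta_f / 10
  = 5.6 * 4.3 * 0.77 / 10
  = 18.54 / 10
  = 1.85 ha/h


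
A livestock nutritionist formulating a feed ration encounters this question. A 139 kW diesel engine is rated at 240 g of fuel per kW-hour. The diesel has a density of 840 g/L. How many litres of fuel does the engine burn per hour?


FC = P * BSFC / rho_fuel
   = 139 * 240 / 840
   = 33360 / 840
   = 39.71 L/h


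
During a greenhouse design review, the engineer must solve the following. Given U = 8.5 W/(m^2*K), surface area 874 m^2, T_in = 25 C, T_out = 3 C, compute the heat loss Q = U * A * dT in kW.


dT = 25 - (3) = 22 K
Q = U * A * dT
  = 8.5 * 874 * 22
  = 163438 W = 163.44 kW


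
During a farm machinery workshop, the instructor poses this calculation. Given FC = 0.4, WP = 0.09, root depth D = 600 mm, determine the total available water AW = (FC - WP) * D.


AW = (FC - WP) * D
   = (0.4 - 0.09) * 600
   = 0.31 * 600
   = 186 mm


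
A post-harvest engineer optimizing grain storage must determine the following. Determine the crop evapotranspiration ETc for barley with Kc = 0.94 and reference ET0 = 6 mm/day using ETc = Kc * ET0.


ETc = Kc * ET0
    = 0.94 * 6
    = 5.64 mm/day


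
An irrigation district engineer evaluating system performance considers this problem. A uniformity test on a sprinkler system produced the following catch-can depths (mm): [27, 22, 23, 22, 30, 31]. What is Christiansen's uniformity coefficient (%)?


xbar = 155 / 6 = 25.833
sum|xi - xbar| = 21
CU = 100 * (1 - 21 / (6 * 25.833))
   = 100 * (1 - 0.1355)
   = 86.45%


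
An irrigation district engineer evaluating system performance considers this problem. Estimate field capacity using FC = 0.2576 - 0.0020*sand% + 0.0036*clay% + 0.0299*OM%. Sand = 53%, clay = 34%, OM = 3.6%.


FC = 0.2576 - 0.0020*53 + 0.0036*34 + 0.0299*3.6
   = 0.2576 - 0.1060 + 0.1224 + 0.1076
   = 0.3816


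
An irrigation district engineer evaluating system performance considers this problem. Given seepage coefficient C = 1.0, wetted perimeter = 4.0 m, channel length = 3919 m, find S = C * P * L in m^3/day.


S = C * P * L
  = 1.0 * 4.0 * 3919
  = 15676 m^3/day


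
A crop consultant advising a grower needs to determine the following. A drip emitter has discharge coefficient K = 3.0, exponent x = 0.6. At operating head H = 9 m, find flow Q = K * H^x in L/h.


Q = K * H^x
  = 3.0 * 9^0.6
  = 3.0 * 3.7372
  = 11.21 L/h


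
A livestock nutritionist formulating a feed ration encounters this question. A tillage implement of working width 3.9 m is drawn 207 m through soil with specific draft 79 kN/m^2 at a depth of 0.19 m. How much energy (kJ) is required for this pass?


E = k * d * w * L
  = 79 * 0.19 * 3.9 * 207
  = 12117.57 kJ


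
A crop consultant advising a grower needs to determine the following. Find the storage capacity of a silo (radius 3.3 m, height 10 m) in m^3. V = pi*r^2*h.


V = pi * r^2 * h
  = pi * 3.3^2 * 10
  = pi * 10.89 * 10
  = 342.12 m^3


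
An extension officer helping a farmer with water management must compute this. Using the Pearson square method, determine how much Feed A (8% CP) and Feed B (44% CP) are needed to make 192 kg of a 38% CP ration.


parts_A = CP_b - target = 44 - 38 = 6
parts_B = target - CP_a = 38 - 8 = 30
total_parts = 6 + 30 = 36
Feed A = 192 * 6 / 36 = 32 kg
Feed B = 192 * 30 / 36 = 160 kg

32 kg


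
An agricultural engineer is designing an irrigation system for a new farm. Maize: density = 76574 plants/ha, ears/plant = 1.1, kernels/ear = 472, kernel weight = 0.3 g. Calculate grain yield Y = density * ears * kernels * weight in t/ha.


Y = density * ears * kernels * kw
  = 76574 * 1.1 * 472 * 0.3 g/ha
  = 11927166.24 g/ha
  = 11927.17 kg/ha = 11.93 t/ha


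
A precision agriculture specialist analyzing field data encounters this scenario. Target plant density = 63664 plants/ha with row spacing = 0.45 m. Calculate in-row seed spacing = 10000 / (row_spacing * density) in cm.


spacing = 10000 / (row_sp * density)
        = 10000 / (0.45 * 63664)
        = 10000 / 28648.80
        = 0.34905 m = 34.91 cm


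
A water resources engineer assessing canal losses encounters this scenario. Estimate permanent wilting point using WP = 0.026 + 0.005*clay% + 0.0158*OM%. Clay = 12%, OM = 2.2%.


WP = 0.026 + 0.005*12 + 0.0158*2.2
   = 0.026 + 0.0600 + 0.0348
   = 0.1208


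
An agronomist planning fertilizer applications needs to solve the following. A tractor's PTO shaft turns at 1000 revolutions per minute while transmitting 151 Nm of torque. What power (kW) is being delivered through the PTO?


P = 2*pi*n*T / 60000
  = 2*pi * 1000 * 151 / 60000
  = 948760.98 / 60000
  = 15.81 kW


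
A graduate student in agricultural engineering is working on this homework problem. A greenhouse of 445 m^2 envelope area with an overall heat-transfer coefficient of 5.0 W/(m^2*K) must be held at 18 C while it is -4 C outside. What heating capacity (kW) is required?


dT = 18 - (-4) = 22 K
Q = U * A * dT
  = 5.0 * 445 * 22
  = 48950 W = 48.95 kW


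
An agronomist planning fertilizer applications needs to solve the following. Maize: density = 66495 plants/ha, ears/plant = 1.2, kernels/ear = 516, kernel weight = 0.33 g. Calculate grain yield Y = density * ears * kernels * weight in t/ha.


Y = density * ears * kernels * kw
  = 66495 * 1.2 * 516 * 0.33 g/ha
  = 13587322.32 g/ha
  = 13587.32 kg/ha = 13.59 t/ha


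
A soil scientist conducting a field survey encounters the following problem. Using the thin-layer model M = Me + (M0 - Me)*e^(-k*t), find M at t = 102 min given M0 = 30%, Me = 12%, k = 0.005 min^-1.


M = Me + (M0 - Me) * e^(-k*t)
  = 12 + (30 - 12) * e^(-0.005*102)
  = 12 + 18 * e^(-0.510)
  = 12 + 18 * 0.60050
  = 12 + 10.8089
  = 22.81%


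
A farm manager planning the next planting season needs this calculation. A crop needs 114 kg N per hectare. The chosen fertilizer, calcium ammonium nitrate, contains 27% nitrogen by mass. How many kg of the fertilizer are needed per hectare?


Rate = N_required / (N_content / 100)
     = 114 / (27 / 100)
     = 114 / 0.27
     = 422.22 kg/ha


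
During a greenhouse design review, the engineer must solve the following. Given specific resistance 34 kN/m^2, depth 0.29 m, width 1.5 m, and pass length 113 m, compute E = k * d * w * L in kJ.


E = k * d * w * L
  = 34 * 0.29 * 1.5 * 113
  = 1671.27 kJ


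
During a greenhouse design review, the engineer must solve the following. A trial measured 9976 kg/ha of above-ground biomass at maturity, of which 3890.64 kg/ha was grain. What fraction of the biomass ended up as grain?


HI = grain_yield / biomass
   = 3890.64 / 9976
   = 0.39


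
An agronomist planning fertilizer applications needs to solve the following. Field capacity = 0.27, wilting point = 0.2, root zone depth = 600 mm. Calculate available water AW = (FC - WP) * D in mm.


AW = (FC - WP) * D
   = (0.27 - 0.2) * 600
   = 0.07 * 600
   = 42 mm


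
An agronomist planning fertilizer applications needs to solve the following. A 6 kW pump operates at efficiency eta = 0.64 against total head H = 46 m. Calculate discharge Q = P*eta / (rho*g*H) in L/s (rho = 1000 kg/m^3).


Q = (P * 1000 * eta) / (rho * g * H)
  = (6 * 1000 * 0.64) / (1000 * 9.81 * 46)
  = 3840 / 451260
  = 0.00851 m^3/s = 8.51 L/s


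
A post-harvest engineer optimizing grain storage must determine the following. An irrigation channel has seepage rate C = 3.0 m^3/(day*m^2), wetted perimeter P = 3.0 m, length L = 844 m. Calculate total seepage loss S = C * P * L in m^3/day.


S = C * P * L
  = 3.0 * 3.0 * 844
  = 7596 m^3/day


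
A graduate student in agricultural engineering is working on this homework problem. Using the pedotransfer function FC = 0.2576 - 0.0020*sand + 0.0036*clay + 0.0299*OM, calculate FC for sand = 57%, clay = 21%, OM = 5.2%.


FC = 0.2576 - 0.0020*57 + 0.0036*21 + 0.0299*5.2
   = 0.2576 - 0.1140 + 0.0756 + 0.1555
   = 0.3747


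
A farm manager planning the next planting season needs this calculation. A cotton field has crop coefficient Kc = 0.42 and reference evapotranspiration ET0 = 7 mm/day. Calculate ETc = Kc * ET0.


ETc = Kc * ET0
    = 0.42 * 7
    = 2.94 mm/day


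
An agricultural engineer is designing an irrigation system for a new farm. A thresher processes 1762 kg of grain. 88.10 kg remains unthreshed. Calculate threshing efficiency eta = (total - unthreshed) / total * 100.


eta = (total - unthreshed) / total * 100
    = (1762 - 88.10) / 1762 * 100
    = 1673.90 / 1762 * 100
    = 95%


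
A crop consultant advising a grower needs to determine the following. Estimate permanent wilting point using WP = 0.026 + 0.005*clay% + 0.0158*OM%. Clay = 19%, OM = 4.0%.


WP = 0.026 + 0.005*19 + 0.0158*4.0
   = 0.026 + 0.0950 + 0.0632
   = 0.1842


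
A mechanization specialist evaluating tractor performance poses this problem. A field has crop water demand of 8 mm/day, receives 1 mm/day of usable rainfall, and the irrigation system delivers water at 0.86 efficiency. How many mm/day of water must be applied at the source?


IWR = (ETc - Pe) / Ea
    = (8 - 1) / 0.86
    = 7 / 0.86
    = 8.14 mm/day


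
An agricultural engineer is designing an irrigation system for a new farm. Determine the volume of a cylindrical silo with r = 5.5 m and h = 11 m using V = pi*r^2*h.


V = pi * r^2 * h
  = pi * 5.5^2 * 11
  = pi * 30.25 * 11
  = 1045.36 m^3


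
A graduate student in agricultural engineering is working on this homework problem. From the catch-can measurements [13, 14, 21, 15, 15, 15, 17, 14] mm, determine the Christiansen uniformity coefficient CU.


xbar = 124 / 8 = 15.500
sum|xi - xbar| = 14
CU = 100 * (1 - 14 / (8 * 15.500))
   = 100 * (1 - 0.1129)
   = 88.71%


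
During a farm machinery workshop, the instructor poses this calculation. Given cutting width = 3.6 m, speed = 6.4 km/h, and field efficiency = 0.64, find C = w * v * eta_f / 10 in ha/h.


C = w * v * eta_f / 10
  = 3.6 * 6.4 * 0.64 / 10
  = 14.75 / 10
  = 1.47 ha/h


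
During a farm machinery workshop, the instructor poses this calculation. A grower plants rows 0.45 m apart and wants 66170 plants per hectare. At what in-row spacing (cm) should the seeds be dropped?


spacing = 10000 / (row_sp * density)
        = 10000 / (0.45 * 66170)
        = 10000 / 29776.50
        = 0.33584 m = 33.58 cm


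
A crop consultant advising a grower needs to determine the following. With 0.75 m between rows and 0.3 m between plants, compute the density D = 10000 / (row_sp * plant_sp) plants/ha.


D = 10000 / (row_sp * plant_sp)
  = 10000 / (0.75 * 0.3)
  = 10000 / 0.2250
  = 44444.44 plants/ha


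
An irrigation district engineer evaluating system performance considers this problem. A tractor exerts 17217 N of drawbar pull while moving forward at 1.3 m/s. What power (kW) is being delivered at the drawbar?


P = F * v / 1000
  = 17217 * 1.3 / 1000
  = 22382.10 / 1000
  = 22.38 kW


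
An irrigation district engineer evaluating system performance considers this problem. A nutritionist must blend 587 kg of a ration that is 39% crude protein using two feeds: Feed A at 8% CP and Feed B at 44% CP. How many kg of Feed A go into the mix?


parts_A = CP_b - target = 44 - 39 = 5
parts_B = target - CP_a = 39 - 8 = 31
total_parts = 5 + 31 = 36
Feed A = 587 * 5 / 36 = 81.53 kg
Feed B = 587 * 31 / 36 = 505.47 kg

81.53 kg


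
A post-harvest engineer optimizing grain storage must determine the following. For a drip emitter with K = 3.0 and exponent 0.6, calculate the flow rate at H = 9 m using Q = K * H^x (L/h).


Q = K * H^x
  = 3.0 * 9^0.6
  = 3.0 * 3.7372
  = 11.21 L/h


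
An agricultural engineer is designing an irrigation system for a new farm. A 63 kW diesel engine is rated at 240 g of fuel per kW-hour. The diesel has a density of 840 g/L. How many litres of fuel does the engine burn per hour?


FC = P * BSFC / rho_fuel
   = 63 * 240 / 840
   = 15120 / 840
   = 18 L/h


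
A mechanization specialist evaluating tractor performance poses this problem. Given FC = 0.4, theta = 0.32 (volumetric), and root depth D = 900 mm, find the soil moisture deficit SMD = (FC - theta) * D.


SMD = (FC - theta) * D
    = (0.4 - 0.32) * 900
    = 0.080 * 900
    = 72 mm


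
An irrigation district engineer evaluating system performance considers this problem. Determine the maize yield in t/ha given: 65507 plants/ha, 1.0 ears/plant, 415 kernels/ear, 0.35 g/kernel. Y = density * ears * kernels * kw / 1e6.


Y = density * ears * kernels * kw
  = 65507 * 1.0 * 415 * 0.35 g/ha
  = 9514891.75 g/ha
  = 9514.89 kg/ha = 9.51 t/ha


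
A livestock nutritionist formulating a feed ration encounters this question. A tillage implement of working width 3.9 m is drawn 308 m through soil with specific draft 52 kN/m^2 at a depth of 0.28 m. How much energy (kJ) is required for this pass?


E = k * d * w * L
  = 52 * 0.28 * 3.9 * 308
  = 17489.47 kJ


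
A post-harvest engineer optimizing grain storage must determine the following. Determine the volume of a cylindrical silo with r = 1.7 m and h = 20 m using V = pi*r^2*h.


V = pi * r^2 * h
  = pi * 1.7^2 * 20
  = pi * 2.89 * 20
  = 181.58 m^3
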